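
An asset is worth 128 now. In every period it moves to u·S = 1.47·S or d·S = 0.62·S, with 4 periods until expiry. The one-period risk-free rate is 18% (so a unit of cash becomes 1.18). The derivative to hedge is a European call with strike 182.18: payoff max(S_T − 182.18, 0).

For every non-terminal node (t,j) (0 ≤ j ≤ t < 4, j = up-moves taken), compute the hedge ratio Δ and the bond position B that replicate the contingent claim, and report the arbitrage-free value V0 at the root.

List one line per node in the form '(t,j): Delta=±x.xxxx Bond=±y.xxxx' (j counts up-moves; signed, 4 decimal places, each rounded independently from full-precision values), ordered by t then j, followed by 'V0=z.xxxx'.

No-arbitrage ⇒ martingale measure with p* = (R−d)/(u−d) = 0.6588.
Terminal values V(4,·): V(4,0)=0.0000, V(4,1)=0.0000, V(4,2)=0.0000, V(4,3)=69.9089, V(4,4)=415.5146
  t=3,j=0: stock 30.5060 → up 44.8438 (V=0.0000), down 18.9137 (V=0.0000). Price 0.0000; hedge Δ=0.0000, bond B=0.0000.
  t=3,j=1: stock 72.3287 → up 106.3232 (V=0.0000), down 44.8438 (V=0.0000). Price 0.0000; hedge Δ=0.0000, bond B=0.0000.
  t=3,j=2: stock 171.4890 → up 252.0889 (V=69.9089), down 106.3232 (V=0.0000). Price 39.0319; hedge Δ=0.4796, bond B=-43.2139.
  t=3,j=3: stock 406.5949 → up 597.6946 (V=415.5146), down 252.0889 (V=69.9089). Price 252.2051; hedge Δ=1.0000, bond B=-154.3898.
  t=2,j=0: stock 49.2032 → up 72.3287 (V=0.0000), down 30.5060 (V=0.0000). Price 0.0000; hedge Δ=0.0000, bond B=0.0000.
  t=2,j=1: stock 116.6592 → up 171.4890 (V=39.0319), down 72.3287 (V=0.0000). Price 21.7925; hedge Δ=0.3936, bond B=-24.1274.
  t=2,j=2: stock 276.5952 → up 406.5949 (V=252.2051), down 171.4890 (V=39.0319). Price 152.0978; hedge Δ=0.9067, bond B=-98.6942.
  t=1,j=0: stock 79.3600 → up 116.6592 (V=21.7925), down 49.2032 (V=0.0000). Price 12.1673; hedge Δ=0.3231, bond B=-13.4709.
  t=1,j=1: stock 188.1600 → up 276.5952 (V=152.0978), down 116.6592 (V=21.7925). Price 91.2209; hedge Δ=0.8147, bond B=-62.0795.
  t=0,j=0: stock 128.0000 → up 188.1600 (V=91.2209), down 79.3600 (V=12.1673). Price 54.4489; hedge Δ=0.7266, bond B=-38.5554.
Check: Δ(0,0)·S0 + B(0,0) = 54.4489 = V0.

(0,0): Delta=0.7266 Bond=-38.5554
(1,0): Delta=0.3231 Bond=-13.4709
(1,1): Delta=0.8147 Bond=-62.0795
(2,0): Delta=0.0000 Bond=0.0000
(2,1): Delta=0.3936 Bond=-24.1274
(2,2): Delta=0.9067 Bond=-98.6942
(3,0): Delta=0.0000 Bond=0.0000
(3,1): Delta=0.0000 Bond=0.0000
(3,2): Delta=0.4796 Bond=-43.2139
(3,3): Delta=1.0000 Bond=-154.3898
V0=54.4489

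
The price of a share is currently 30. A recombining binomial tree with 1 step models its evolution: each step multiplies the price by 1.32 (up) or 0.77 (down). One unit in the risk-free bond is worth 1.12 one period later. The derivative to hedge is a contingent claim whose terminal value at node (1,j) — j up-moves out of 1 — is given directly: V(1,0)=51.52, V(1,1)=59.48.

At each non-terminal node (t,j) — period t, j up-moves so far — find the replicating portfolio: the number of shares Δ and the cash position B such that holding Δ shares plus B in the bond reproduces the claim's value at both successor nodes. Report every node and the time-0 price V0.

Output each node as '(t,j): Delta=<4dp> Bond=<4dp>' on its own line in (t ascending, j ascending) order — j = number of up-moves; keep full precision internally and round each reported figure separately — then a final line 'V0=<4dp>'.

Under the risk-neutral measure, an up-move has probability p* = (R−d)/(u−d) = 0.6364 and values discount at R = 1.12.
At expiry t=1: V(1,0)=51.5200, V(1,1)=59.4800
  t=0,j=0: stock 30.0000 → up 39.6000 (V=59.4800), down 23.1000 (V=51.5200). Price 50.5227; hedge Δ=0.4824, bond B=36.0500.
Root portfolio cost Δ·30+B reproduces V0=50.5227.

(0,0): Delta=0.4824 Bond=36.0500
V0=50.5227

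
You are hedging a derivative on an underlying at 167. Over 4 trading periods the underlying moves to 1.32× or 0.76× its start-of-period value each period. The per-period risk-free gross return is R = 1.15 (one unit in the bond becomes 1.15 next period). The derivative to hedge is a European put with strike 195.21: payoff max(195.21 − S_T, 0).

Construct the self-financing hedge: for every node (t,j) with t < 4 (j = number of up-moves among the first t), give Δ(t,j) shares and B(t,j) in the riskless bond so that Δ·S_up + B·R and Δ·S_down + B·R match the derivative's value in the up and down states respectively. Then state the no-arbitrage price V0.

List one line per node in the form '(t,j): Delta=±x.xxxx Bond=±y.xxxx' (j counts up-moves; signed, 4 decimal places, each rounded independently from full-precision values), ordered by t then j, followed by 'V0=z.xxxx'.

(0,0): Delta=-0.1889 Bond=40.7680
(1,0): Delta=-0.5010 Bond=86.5013
(1,1): Delta=-0.1105 Bond=29.6138
(2,0): Delta=-1.0000 Bond=147.6068
(2,1): Delta=-0.3758 Bond=78.4967
(2,2): Delta=-0.0440 Bond=14.6843
(3,0): Delta=-1.0000 Bond=169.7478
(3,1): Delta=-1.0000 Bond=169.7478
(3,2): Delta=-0.2191 Bond=55.6275
(3,3): Delta=0.0000 Bond=0.0000
V0=9.2251

No-arbitrage ⇒ martingale measure with p* = (R−d)/(u−d) = 0.6964.
Terminal values V(4,·): V(4,0)=139.4952, V(4,1)=98.4421, V(4,2)=27.1395, V(4,3)=0.0000, V(4,4)=0.0000
(3,0): S=73.3090. Δ = (V_up−V_dn)/(S_up−S_dn) = (98.4421−139.4952)/(96.7679−55.7148) = -1.0000. V = [p*·98.4421 + (1−p*)·139.4952]/1.15 = 96.4388. B = V − Δ·S = 169.7478.
(3,1): S=127.3261. Δ = (V_up−V_dn)/(S_up−S_dn) = (27.1395−98.4421)/(168.0705−96.7679) = -1.0000. V = [p*·27.1395 + (1−p*)·98.4421]/1.15 = 42.4217. B = V − Δ·S = 169.7478.
(3,2): S=221.1454. Δ = (V_up−V_dn)/(S_up−S_dn) = (0.0000−27.1395)/(291.9119−168.0705) = -0.2191. V = [p*·0.0000 + (1−p*)·27.1395]/1.15 = 7.1642. B = V − Δ·S = 55.6275.
(3,3): S=384.0947. Δ = (V_up−V_dn)/(S_up−S_dn) = (0.0000−0.0000)/(507.0049−291.9119) = 0.0000. V = [p*·0.0000 + (1−p*)·0.0000]/1.15 = 0.0000. B = V − Δ·S = 0.0000.
(2,0): S=96.4592. Δ = (V_up−V_dn)/(S_up−S_dn) = (42.4217−96.4388)/(127.3261−73.3090) = -1.0000. V = [p*·42.4217 + (1−p*)·96.4388]/1.15 = 51.1476. B = V − Δ·S = 147.6068.
(2,1): S=167.5344. Δ = (V_up−V_dn)/(S_up−S_dn) = (7.1642−42.4217)/(221.1454−127.3261) = -0.3758. V = [p*·7.1642 + (1−p*)·42.4217]/1.15 = 15.5368. B = V − Δ·S = 78.4967.
(2,2): S=290.9808. Δ = (V_up−V_dn)/(S_up−S_dn) = (0.0000−7.1642)/(384.0947−221.1454) = -0.0440. V = [p*·0.0000 + (1−p*)·7.1642]/1.15 = 1.8912. B = V − Δ·S = 14.6843.
(1,0): S=126.9200. Δ = (V_up−V_dn)/(S_up−S_dn) = (15.5368−51.1476)/(167.5344−96.4592) = -0.5010. V = [p*·15.5368 + (1−p*)·51.1476]/1.15 = 22.9106. B = V − Δ·S = 86.5013.
(1,1): S=220.4400. Δ = (V_up−V_dn)/(S_up−S_dn) = (1.8912−15.5368)/(290.9808−167.5344) = -0.1105. V = [p*·1.8912 + (1−p*)·15.5368]/1.15 = 5.2466. B = V − Δ·S = 29.6138.
(0,0): S=167.0000. Δ = (V_up−V_dn)/(S_up−S_dn) = (5.2466−22.9106)/(220.4400−126.9200) = -0.1889. V = [p*·5.2466 + (1−p*)·22.9106]/1.15 = 9.2251. B = V − Δ·S = 40.7680.
Self-financing check: at every node Δ·S+B equals the discounted successor values.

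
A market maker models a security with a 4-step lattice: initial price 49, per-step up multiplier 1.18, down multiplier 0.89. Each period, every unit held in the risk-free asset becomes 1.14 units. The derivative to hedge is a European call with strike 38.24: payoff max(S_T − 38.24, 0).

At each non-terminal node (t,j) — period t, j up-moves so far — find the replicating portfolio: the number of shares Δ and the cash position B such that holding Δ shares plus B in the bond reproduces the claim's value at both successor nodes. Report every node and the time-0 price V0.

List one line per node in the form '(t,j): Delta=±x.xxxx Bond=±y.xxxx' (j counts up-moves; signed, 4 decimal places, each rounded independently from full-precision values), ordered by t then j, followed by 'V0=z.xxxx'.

(0,0): Delta=0.9991 Bond=-22.5938
(1,0): Delta=0.9913 Bond=-25.4192
(1,1): Delta=1.0000 Bond=-25.8109
(2,0): Delta=0.9194 Bond=-26.1871
(2,1): Delta=1.0000 Bond=-29.4244
(2,2): Delta=1.0000 Bond=-29.4244
(3,0): Delta=0.2517 Bond=-6.7875
(3,1): Delta=1.0000 Bond=-33.5439
(3,2): Delta=1.0000 Bond=-33.5439
(3,3): Delta=1.0000 Bond=-33.5439
V0=26.3605

Under the risk-neutral measure, an up-move has probability p* = (R−d)/(u−d) = 0.8621 and values discount at R = 1.14.
Terminal values V(4,·): V(4,0)=0.0000, V(4,1)=2.5213, V(4,2)=15.8031, V(4,3)=33.4126, V(4,4)=56.7601
(3,0): S=34.5435. Δ = (V_up−V_dn)/(S_up−S_dn) = (2.5213−0.0000)/(40.7613−30.7437) = 0.2517. V = [p*·2.5213 + (1−p*)·0.0000]/1.14 = 1.9066. B = V − Δ·S = -6.7875.
(3,1): S=45.7992. Δ = (V_up−V_dn)/(S_up−S_dn) = (15.8031−2.5213)/(54.0431−40.7613) = 1.0000. V = [p*·15.8031 + (1−p*)·2.5213]/1.14 = 12.2554. B = V − Δ·S = -33.5439.
(3,2): S=60.7226. Δ = (V_up−V_dn)/(S_up−S_dn) = (33.4126−15.8031)/(71.6526−54.0431) = 1.0000. V = [p*·33.4126 + (1−p*)·15.8031]/1.14 = 27.1787. B = V − Δ·S = -33.5439.
(3,3): S=80.5086. Δ = (V_up−V_dn)/(S_up−S_dn) = (56.7601−33.4126)/(95.0001−71.6526) = 1.0000. V = [p*·56.7601 + (1−p*)·33.4126]/1.14 = 46.9647. B = V − Δ·S = -33.5439.
(2,0): S=38.8129. Δ = (V_up−V_dn)/(S_up−S_dn) = (12.2554−1.9066)/(45.7992−34.5435) = 0.9194. V = [p*·12.2554 + (1−p*)·1.9066]/1.14 = 9.4982. B = V − Δ·S = -26.1871.
(2,1): S=51.4598. Δ = (V_up−V_dn)/(S_up−S_dn) = (27.1787−12.2554)/(60.7226−45.7992) = 1.0000. V = [p*·27.1787 + (1−p*)·12.2554]/1.14 = 22.0354. B = V − Δ·S = -29.4244.
(2,2): S=68.2276. Δ = (V_up−V_dn)/(S_up−S_dn) = (46.9647−27.1787)/(80.5086−60.7226) = 1.0000. V = [p*·46.9647 + (1−p*)·27.1787]/1.14 = 38.8032. B = V − Δ·S = -29.4244.
(1,0): S=43.6100. Δ = (V_up−V_dn)/(S_up−S_dn) = (22.0354−9.4982)/(51.4598−38.8129) = 0.9913. V = [p*·22.0354 + (1−p*)·9.4982]/1.14 = 17.8124. B = V − Δ·S = -25.4192.
(1,1): S=57.8200. Δ = (V_up−V_dn)/(S_up−S_dn) = (38.8032−22.0354)/(68.2276−51.4598) = 1.0000. V = [p*·38.8032 + (1−p*)·22.0354]/1.14 = 32.0091. B = V − Δ·S = -25.8109.
(0,0): S=49.0000. Δ = (V_up−V_dn)/(S_up−S_dn) = (32.0091−17.8124)/(57.8200−43.6100) = 0.9991. V = [p*·32.0091 + (1−p*)·17.8124]/1.14 = 26.3605. B = V − Δ·S = -22.5938.
Self-financing check: at every node Δ·S+B equals the discounted successor values.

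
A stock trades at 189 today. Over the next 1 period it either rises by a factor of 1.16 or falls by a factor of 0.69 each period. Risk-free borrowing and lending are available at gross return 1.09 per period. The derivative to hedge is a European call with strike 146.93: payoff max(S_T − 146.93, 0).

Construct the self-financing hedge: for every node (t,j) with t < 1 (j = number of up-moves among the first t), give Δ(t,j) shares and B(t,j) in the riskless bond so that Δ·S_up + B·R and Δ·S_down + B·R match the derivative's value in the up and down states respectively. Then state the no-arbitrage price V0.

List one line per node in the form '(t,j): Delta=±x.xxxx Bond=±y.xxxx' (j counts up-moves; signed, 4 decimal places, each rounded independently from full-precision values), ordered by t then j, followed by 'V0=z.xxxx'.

Risk-neutral probability p* = (R−d)/(u−d) = (1.09−0.69)/(1.16−0.69) = 0.8511.
Payoff layer (t=1): V(1,0)=0.0000, V(1,1)=72.3100
(0,0): S=189.0000. Δ = (V_up−V_dn)/(S_up−S_dn) = (72.3100−0.0000)/(219.2400−130.4100) = 0.8140. V = [p*·72.3100 + (1−p*)·0.0000]/1.09 = 56.4591. B = V − Δ·S = -97.3920.
Check: Δ(0,0)·S0 + B(0,0) = 56.4591 = V0.

(0,0): Delta=0.8140 Bond=-97.3920
V0=56.4591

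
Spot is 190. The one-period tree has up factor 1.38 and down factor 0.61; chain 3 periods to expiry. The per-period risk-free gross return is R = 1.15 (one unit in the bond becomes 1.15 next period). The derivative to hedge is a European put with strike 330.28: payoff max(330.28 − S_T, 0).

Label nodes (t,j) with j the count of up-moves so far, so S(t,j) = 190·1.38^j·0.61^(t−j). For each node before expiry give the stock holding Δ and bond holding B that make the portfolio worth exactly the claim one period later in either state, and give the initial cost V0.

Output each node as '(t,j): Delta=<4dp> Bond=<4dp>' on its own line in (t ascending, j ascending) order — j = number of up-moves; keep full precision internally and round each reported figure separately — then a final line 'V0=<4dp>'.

Risk-neutral probability p* = (R−d)/(u−d) = (1.15−0.61)/(1.38−0.61) = 0.7013.
Terminal payoffs: V(3,0)=287.1536, V(3,1)=232.7154, V(3,2)=109.5600, V(3,3)=0.0000
(2,0): S=70.6990. Δ = (V_up−V_dn)/(S_up−S_dn) = (232.7154−287.1536)/(97.5646−43.1264) = -1.0000. V = [p*·232.7154 + (1−p*)·287.1536]/1.15 = 216.5010. B = V − Δ·S = 287.2000.
(2,1): S=159.9420. Δ = (V_up−V_dn)/(S_up−S_dn) = (109.5600−232.7154)/(220.7200−97.5646) = -1.0000. V = [p*·109.5600 + (1−p*)·232.7154]/1.15 = 127.2580. B = V − Δ·S = 287.2000.
(2,2): S=361.8360. Δ = (V_up−V_dn)/(S_up−S_dn) = (0.0000−109.5600)/(499.3337−220.7200) = -0.3932. V = [p*·0.0000 + (1−p*)·109.5600]/1.15 = 28.4572. B = V − Δ·S = 170.7429.
(1,0): S=115.9000. Δ = (V_up−V_dn)/(S_up−S_dn) = (127.2580−216.5010)/(159.9420−70.6990) = -1.0000. V = [p*·127.2580 + (1−p*)·216.5010]/1.15 = 133.8391. B = V − Δ·S = 249.7391.
(1,1): S=262.2000. Δ = (V_up−V_dn)/(S_up−S_dn) = (28.4572−127.2580)/(361.8360−159.9420) = -0.4894. V = [p*·28.4572 + (1−p*)·127.2580]/1.15 = 50.4079. B = V − Δ·S = 178.7207.
(0,0): S=190.0000. Δ = (V_up−V_dn)/(S_up−S_dn) = (50.4079−133.8391)/(262.2000−115.9000) = -0.5703. V = [p*·50.4079 + (1−p*)·133.8391]/1.15 = 65.5034. B = V − Δ·S = 173.8556.
Root portfolio cost Δ·190+B reproduces V0=65.5034.

(0,0): Delta=-0.5703 Bond=173.8556
(1,0): Delta=-1.0000 Bond=249.7391
(1,1): Delta=-0.4894 Bond=178.7207
(2,0): Delta=-1.0000 Bond=287.2000
(2,1): Delta=-1.0000 Bond=287.2000
(2,2): Delta=-0.3932 Bond=170.7429
V0=65.5034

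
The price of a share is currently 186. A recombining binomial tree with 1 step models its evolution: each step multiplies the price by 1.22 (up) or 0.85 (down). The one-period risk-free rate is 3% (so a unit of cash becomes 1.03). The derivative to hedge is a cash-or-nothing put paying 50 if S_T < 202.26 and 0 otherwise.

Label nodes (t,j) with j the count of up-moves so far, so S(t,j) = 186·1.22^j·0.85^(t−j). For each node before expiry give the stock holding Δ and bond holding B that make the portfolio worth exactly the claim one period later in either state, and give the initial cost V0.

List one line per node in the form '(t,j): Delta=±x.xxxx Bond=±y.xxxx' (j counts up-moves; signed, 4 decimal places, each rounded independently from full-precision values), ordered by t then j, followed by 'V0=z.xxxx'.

(0,0): Delta=-0.7265 Bond=160.0630
V0=24.9278

Since d<R<u, set p* = (R−d)/(u−d) = 0.4865; price each node as the discounted p*-expectation of its children.
Payoff layer (t=1): V(1,0)=50.0000, V(1,1)=0.0000
Node (0,0) S=186.0000: V=(p*·0.0000+(1−p*)·50.0000)/1.03=24.9278; Δ=(0.0000−50.0000)/(226.9200−158.1000)=-0.7265; B=V−Δ·S=160.0630
Check: Δ(0,0)·S0 + B(0,0) = 24.9278 = V0.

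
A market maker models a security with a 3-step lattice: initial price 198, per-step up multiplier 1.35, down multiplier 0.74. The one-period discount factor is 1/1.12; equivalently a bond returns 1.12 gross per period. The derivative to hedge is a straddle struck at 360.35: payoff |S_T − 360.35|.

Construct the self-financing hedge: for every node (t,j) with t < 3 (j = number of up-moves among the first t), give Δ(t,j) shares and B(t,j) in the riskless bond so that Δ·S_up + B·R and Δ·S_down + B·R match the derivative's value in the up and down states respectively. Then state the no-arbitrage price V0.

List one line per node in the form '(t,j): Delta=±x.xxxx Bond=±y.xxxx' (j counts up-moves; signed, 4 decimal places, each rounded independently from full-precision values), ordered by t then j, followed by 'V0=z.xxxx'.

Under the risk-neutral measure, an up-move has probability p* = (R−d)/(u−d) = 0.6230 and values discount at R = 1.12.
Terminal payoffs: V(3,0)=280.1156, V(3,1)=213.9765, V(3,2)=93.3173, V(3,3)=126.8043
Node (2,0) S=108.4248: V=(p*·213.9765+(1−p*)·280.1156)/1.12=213.3163; Δ=(213.9765−280.1156)/(146.3735−80.2344)=-1.0000; B=V−Δ·S=321.7411
Node (2,1) S=197.8020: V=(p*·93.3173+(1−p*)·213.9765)/1.12=123.9391; Δ=(93.3173−213.9765)/(267.0327−146.3735)=-1.0000; B=V−Δ·S=321.7411
Node (2,2) S=360.8550: V=(p*·126.8043+(1−p*)·93.3173)/1.12=101.9447; Δ=(126.8043−93.3173)/(487.1543−267.0327)=0.1521; B=V−Δ·S=47.0480
Node (1,0) S=146.5200: V=(p*·123.9391+(1−p*)·213.3163)/1.12=140.7488; Δ=(123.9391−213.3163)/(197.8020−108.4248)=-1.0000; B=V−Δ·S=287.2688
Node (1,1) S=267.3000: V=(p*·101.9447+(1−p*)·123.9391)/1.12=98.4265; Δ=(101.9447−123.9391)/(360.8550−197.8020)=-0.1349; B=V−Δ·S=134.4829
Node (0,0) S=198.0000: V=(p*·98.4265+(1−p*)·140.7488)/1.12=102.1286; Δ=(98.4265−140.7488)/(267.3000−146.5200)=-0.3504; B=V−Δ·S=171.5095
Self-financing check: at every node Δ·S+B equals the discounted successor values.

(0,0): Delta=-0.3504 Bond=171.5095
(1,0): Delta=-1.0000 Bond=287.2688
(1,1): Delta=-0.1349 Bond=134.4829
(2,0): Delta=-1.0000 Bond=321.7411
(2,1): Delta=-1.0000 Bond=321.7411
(2,2): Delta=0.1521 Bond=47.0480
V0=102.1286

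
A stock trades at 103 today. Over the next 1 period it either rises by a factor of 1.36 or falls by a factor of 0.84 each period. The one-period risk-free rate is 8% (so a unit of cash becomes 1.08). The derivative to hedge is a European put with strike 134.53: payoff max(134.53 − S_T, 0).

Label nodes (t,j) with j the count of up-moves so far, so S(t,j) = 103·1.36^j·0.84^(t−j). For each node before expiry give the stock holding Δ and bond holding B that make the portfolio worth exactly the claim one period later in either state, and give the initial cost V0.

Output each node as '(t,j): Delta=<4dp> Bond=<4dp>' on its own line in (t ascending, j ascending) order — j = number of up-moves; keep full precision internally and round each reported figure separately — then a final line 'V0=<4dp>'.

(0,0): Delta=-0.8964 Bond=116.2635
V0=23.9366

No-arbitrage ⇒ martingale measure with p* = (R−d)/(u−d) = 0.4615.
Terminal payoffs: V(1,0)=48.0100, V(1,1)=0.0000
  t=0,j=0: stock 103.0000 → up 140.0800 (V=0.0000), down 86.5200 (V=48.0100). Price 23.9366; hedge Δ=-0.8964, bond B=116.2635.
Self-financing check: at every node Δ·S+B equals the discounted successor values.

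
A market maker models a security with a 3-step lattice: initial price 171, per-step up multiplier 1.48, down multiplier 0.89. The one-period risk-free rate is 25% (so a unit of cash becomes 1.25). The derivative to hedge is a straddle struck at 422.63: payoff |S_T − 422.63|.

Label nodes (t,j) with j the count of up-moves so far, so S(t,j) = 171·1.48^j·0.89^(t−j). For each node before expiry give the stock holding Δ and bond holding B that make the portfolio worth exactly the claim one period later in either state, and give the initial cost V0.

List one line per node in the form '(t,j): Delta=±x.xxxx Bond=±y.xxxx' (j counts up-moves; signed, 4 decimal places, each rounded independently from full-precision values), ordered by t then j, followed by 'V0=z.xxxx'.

The replicating-portfolio and risk-neutral prices coincide; use p* = (1.25−0.89)/(1.48−0.89) = 0.6102 for the latter.
At expiry t=3: V(3,0)=302.0803, V(3,1)=222.1653, V(3,2)=89.2730, V(3,3)=131.7164
(2,0): S=135.4491. Δ = (V_up−V_dn)/(S_up−S_dn) = (222.1653−302.0803)/(200.4647−120.5497) = -1.0000. V = [p*·222.1653 + (1−p*)·302.0803]/1.25 = 202.6549. B = V − Δ·S = 338.1040.
(2,1): S=225.2412. Δ = (V_up−V_dn)/(S_up−S_dn) = (89.2730−222.1653)/(333.3570−200.4647) = -1.0000. V = [p*·89.2730 + (1−p*)·222.1653]/1.25 = 112.8628. B = V − Δ·S = 338.1040.
(2,2): S=374.5584. Δ = (V_up−V_dn)/(S_up−S_dn) = (131.7164−89.2730)/(554.3464−333.3570) = 0.1921. V = [p*·131.7164 + (1−p*)·89.2730]/1.25 = 92.1366. B = V − Δ·S = 20.1986.
(1,0): S=152.1900. Δ = (V_up−V_dn)/(S_up−S_dn) = (112.8628−202.6549)/(225.2412−135.4491) = -1.0000. V = [p*·112.8628 + (1−p*)·202.6549]/1.25 = 118.2932. B = V − Δ·S = 270.4832.
(1,1): S=253.0800. Δ = (V_up−V_dn)/(S_up−S_dn) = (92.1366−112.8628)/(374.5584−225.2412) = -0.1388. V = [p*·92.1366 + (1−p*)·112.8628]/1.25 = 80.1730. B = V − Δ·S = 115.3022.
(0,0): S=171.0000. Δ = (V_up−V_dn)/(S_up−S_dn) = (80.1730−118.2932)/(253.0800−152.1900) = -0.3778. V = [p*·80.1730 + (1−p*)·118.2932]/1.25 = 76.0267. B = V − Δ·S = 140.6372.
Root portfolio cost Δ·171+B reproduces V0=76.0267.

(0,0): Delta=-0.3778 Bond=140.6372
(1,0): Delta=-1.0000 Bond=270.4832
(1,1): Delta=-0.1388 Bond=115.3022
(2,0): Delta=-1.0000 Bond=338.1040
(2,1): Delta=-1.0000 Bond=338.1040
(2,2): Delta=0.1921 Bond=20.1986
V0=76.0267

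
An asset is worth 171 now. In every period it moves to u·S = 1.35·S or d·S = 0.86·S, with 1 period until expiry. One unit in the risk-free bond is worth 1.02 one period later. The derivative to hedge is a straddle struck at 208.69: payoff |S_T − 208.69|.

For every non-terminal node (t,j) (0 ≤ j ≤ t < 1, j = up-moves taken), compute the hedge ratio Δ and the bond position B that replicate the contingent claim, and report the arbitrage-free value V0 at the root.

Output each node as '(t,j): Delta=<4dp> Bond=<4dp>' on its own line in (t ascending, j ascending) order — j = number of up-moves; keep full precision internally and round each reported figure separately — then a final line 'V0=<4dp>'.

(0,0): Delta=-0.4711 Bond=128.3371
V0=47.7861

Under the risk-neutral measure, an up-move has probability p* = (R−d)/(u−d) = 0.3265 and values discount at R = 1.02.
Terminal payoffs: V(1,0)=61.6300, V(1,1)=22.1600
Node (0,0) S=171.0000: V=(p*·22.1600+(1−p*)·61.6300)/1.02=47.7861; Δ=(22.1600−61.6300)/(230.8500−147.0600)=-0.4711; B=V−Δ·S=128.3371
Root portfolio cost Δ·171+B reproduces V0=47.7861.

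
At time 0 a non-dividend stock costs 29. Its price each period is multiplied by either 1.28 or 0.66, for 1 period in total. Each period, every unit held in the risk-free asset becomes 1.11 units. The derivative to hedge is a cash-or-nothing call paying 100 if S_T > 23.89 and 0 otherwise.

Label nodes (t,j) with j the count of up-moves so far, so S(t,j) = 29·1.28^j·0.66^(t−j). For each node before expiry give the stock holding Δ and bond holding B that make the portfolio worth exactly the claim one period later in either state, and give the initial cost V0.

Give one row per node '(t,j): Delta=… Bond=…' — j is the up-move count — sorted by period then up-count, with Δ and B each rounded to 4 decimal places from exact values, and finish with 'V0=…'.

(0,0): Delta=5.5617 Bond=-95.9024
V0=65.3880

Since d<R<u, set p* = (R−d)/(u−d) = 0.7258; price each node as the discounted p*-expectation of its children.
Payoff layer (t=1): V(1,0)=0.0000, V(1,1)=100.0000
(0,0): S=29.0000. Δ = (V_up−V_dn)/(S_up−S_dn) = (100.0000−0.0000)/(37.1200−19.1400) = 5.5617. V = [p*·100.0000 + (1−p*)·0.0000]/1.11 = 65.3880. B = V − Δ·S = -95.9024.
Root portfolio cost Δ·29+B reproduces V0=65.3880.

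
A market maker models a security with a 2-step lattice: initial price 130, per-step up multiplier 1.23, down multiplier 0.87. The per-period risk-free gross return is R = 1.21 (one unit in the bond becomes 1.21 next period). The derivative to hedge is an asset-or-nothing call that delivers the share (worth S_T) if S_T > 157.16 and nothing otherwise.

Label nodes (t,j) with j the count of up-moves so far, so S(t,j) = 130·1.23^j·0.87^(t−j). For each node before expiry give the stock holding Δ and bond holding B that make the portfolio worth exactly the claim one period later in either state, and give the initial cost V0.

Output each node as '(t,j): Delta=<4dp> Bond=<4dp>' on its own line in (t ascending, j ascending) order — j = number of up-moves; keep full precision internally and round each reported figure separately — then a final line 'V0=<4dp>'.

The replicating-portfolio and risk-neutral prices coincide; use p* = (1.21−0.87)/(1.23−0.87) = 0.9444 for the latter.
At expiry t=2: V(2,0)=0.0000, V(2,1)=0.0000, V(2,2)=196.6770
Node (1,0) S=113.1000: V=(p*·0.0000+(1−p*)·0.0000)/1.21=0.0000; Δ=(0.0000−0.0000)/(139.1130−98.3970)=0.0000; B=V−Δ·S=0.0000
Node (1,1) S=159.9000: V=(p*·196.6770+(1−p*)·0.0000)/1.21=153.5128; Δ=(196.6770−0.0000)/(196.6770−139.1130)=3.4167; B=V−Δ·S=-392.8122
Node (0,0) S=130.0000: V=(p*·153.5128+(1−p*)·0.0000)/1.21=119.8218; Δ=(153.5128−0.0000)/(159.9000−113.1000)=3.2802; B=V−Δ·S=-306.6027
Each (Δ,B) replicates both successor values, so the strategy is self-financing and V0 is arbitrage-free.

(0,0): Delta=3.2802 Bond=-306.6027
(1,0): Delta=0.0000 Bond=0.0000
(1,1): Delta=3.4167 Bond=-392.8122
V0=119.8218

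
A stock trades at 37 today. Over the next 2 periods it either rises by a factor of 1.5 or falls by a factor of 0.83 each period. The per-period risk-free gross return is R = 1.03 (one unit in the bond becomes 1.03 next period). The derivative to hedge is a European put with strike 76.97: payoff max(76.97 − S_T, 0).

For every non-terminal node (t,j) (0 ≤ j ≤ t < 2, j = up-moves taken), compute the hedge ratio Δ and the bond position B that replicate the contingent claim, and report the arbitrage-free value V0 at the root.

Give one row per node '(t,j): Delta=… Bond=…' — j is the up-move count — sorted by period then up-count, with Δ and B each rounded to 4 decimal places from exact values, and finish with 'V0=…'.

Under the risk-neutral measure, an up-move has probability p* = (R−d)/(u−d) = 0.2985 and values discount at R = 1.03.
Terminal payoffs: V(2,0)=51.4807, V(2,1)=30.9050, V(2,2)=0.0000
(1,0): S=30.7100. Δ = (V_up−V_dn)/(S_up−S_dn) = (30.9050−51.4807)/(46.0650−25.4893) = -1.0000. V = [p*·30.9050 + (1−p*)·51.4807]/1.03 = 44.0182. B = V − Δ·S = 74.7282.
(1,1): S=55.5000. Δ = (V_up−V_dn)/(S_up−S_dn) = (0.0000−30.9050)/(83.2500−46.0650) = -0.8311. V = [p*·0.0000 + (1−p*)·30.9050]/1.03 = 21.0482. B = V − Δ·S = 67.1750.
(0,0): S=37.0000. Δ = (V_up−V_dn)/(S_up−S_dn) = (21.0482−44.0182)/(55.5000−30.7100) = -0.9266. V = [p*·21.0482 + (1−p*)·44.0182]/1.03 = 36.0791. B = V − Δ·S = 70.3626.
Check: Δ(0,0)·S0 + B(0,0) = 36.0791 = V0.

(0,0): Delta=-0.9266 Bond=70.3626
(1,0): Delta=-1.0000 Bond=74.7282
(1,1): Delta=-0.8311 Bond=67.1750
V0=36.0791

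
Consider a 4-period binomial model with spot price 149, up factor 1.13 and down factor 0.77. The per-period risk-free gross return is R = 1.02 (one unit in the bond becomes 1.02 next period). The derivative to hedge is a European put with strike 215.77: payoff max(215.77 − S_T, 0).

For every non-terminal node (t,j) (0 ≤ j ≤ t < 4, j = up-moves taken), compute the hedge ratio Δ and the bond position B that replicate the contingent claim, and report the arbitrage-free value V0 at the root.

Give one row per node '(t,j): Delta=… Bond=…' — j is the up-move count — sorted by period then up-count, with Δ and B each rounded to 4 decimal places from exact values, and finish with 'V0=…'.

(0,0): Delta=-0.8401 Bond=181.3578
(1,0): Delta=-1.0000 Bond=203.3249
(1,1): Delta=-0.7922 Bond=176.9153
(2,0): Delta=-1.0000 Bond=207.3914
(2,1): Delta=-1.0000 Bond=207.3914
(2,2): Delta=-0.7299 Bond=168.6010
(3,0): Delta=-1.0000 Bond=211.5392
(3,1): Delta=-1.0000 Bond=211.5392
(3,2): Delta=-1.0000 Bond=211.5392
(3,3): Delta=-0.6489 Bond=154.5639
V0=56.1759

Since d<R<u, set p* = (R−d)/(u−d) = 0.6944; price each node as the discounted p*-expectation of its children.
Payoff layer (t=4): V(4,0)=163.3920, V(4,1)=138.9035, V(4,2)=102.9660, V(4,3)=50.2264, V(4,4)=0.0000
(3,0): S=68.0234. Δ = (V_up−V_dn)/(S_up−S_dn) = (138.9035−163.3920)/(76.8665−52.3780) = -1.0000. V = [p*·138.9035 + (1−p*)·163.3920]/1.02 = 143.5158. B = V − Δ·S = 211.5392.
(3,1): S=99.8266. Δ = (V_up−V_dn)/(S_up−S_dn) = (102.9660−138.9035)/(112.8040−76.8665) = -1.0000. V = [p*·102.9660 + (1−p*)·138.9035]/1.02 = 111.7126. B = V − Δ·S = 211.5392.
(3,2): S=146.4987. Δ = (V_up−V_dn)/(S_up−S_dn) = (50.2264−102.9660)/(165.5436−112.8040) = -1.0000. V = [p*·50.2264 + (1−p*)·102.9660]/1.02 = 65.0405. B = V − Δ·S = 211.5392.
(3,3): S=214.9917. Δ = (V_up−V_dn)/(S_up−S_dn) = (0.0000−50.2264)/(242.9406−165.5436) = -0.6489. V = [p*·0.0000 + (1−p*)·50.2264]/1.02 = 15.0460. B = V − Δ·S = 154.5639.
(2,0): S=88.3421. Δ = (V_up−V_dn)/(S_up−S_dn) = (111.7126−143.5158)/(99.8266−68.0234) = -1.0000. V = [p*·111.7126 + (1−p*)·143.5158]/1.02 = 119.0493. B = V − Δ·S = 207.3914.
(2,1): S=129.6449. Δ = (V_up−V_dn)/(S_up−S_dn) = (65.0405−111.7126)/(146.4987−99.8266) = -1.0000. V = [p*·65.0405 + (1−p*)·111.7126]/1.02 = 77.7465. B = V − Δ·S = 207.3914.
(2,2): S=190.2581. Δ = (V_up−V_dn)/(S_up−S_dn) = (15.0460−65.0405)/(214.9917−146.4987) = -0.7299. V = [p*·15.0460 + (1−p*)·65.0405]/1.02 = 29.7276. B = V − Δ·S = 168.6010.
(1,0): S=114.7300. Δ = (V_up−V_dn)/(S_up−S_dn) = (77.7465−119.0493)/(129.6449−88.3421) = -1.0000. V = [p*·77.7465 + (1−p*)·119.0493]/1.02 = 88.5949. B = V − Δ·S = 203.3249.
(1,1): S=168.3700. Δ = (V_up−V_dn)/(S_up−S_dn) = (29.7276−77.7465)/(190.2581−129.6449) = -0.7922. V = [p*·29.7276 + (1−p*)·77.7465]/1.02 = 43.5294. B = V − Δ·S = 176.9153.
(0,0): S=149.0000. Δ = (V_up−V_dn)/(S_up−S_dn) = (43.5294−88.5949)/(168.3700−114.7300) = -0.8401. V = [p*·43.5294 + (1−p*)·88.5949]/1.02 = 56.1759. B = V − Δ·S = 181.3578.
Each (Δ,B) replicates both successor values, so the strategy is self-financing and V0 is arbitrage-free.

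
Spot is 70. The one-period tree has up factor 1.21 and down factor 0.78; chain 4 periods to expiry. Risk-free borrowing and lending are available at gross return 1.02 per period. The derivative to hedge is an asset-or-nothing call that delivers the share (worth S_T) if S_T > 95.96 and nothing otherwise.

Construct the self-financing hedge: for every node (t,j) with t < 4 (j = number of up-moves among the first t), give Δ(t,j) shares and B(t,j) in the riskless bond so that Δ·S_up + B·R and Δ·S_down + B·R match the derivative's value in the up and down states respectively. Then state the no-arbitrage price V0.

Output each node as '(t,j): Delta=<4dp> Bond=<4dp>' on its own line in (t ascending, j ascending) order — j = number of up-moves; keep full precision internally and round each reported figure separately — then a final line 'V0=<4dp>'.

(0,0): Delta=1.5407 Bond=-66.9370
(1,0): Delta=1.2336 Bond=-51.5063
(1,1): Delta=1.6975 Bond=-81.5516
(2,0): Delta=0.0000 Bond=0.0000
(2,1): Delta=1.8631 Bond=-94.1277
(2,2): Delta=1.6129 Bond=-74.5177
(3,0): Delta=0.0000 Bond=0.0000
(3,1): Delta=0.0000 Bond=0.0000
(3,2): Delta=2.8140 Bond=-172.0183
(3,3): Delta=1.0000 Bond=0.0000
V0=40.9140

Since d<R<u, set p* = (R−d)/(u−d) = 0.5581; price each node as the discounted p*-expectation of its children.
Terminal payoffs: V(4,0)=0.0000, V(4,1)=0.0000, V(4,2)=0.0000, V(4,3)=96.7272, V(4,4)=150.0512
Node (3,0) S=33.2186: V=(p*·0.0000+(1−p*)·0.0000)/1.02=0.0000; Δ=(0.0000−0.0000)/(40.1946−25.9105)=0.0000; B=V−Δ·S=0.0000
Node (3,1) S=51.5315: V=(p*·0.0000+(1−p*)·0.0000)/1.02=0.0000; Δ=(0.0000−0.0000)/(62.3531−40.1946)=0.0000; B=V−Δ·S=0.0000
Node (3,2) S=79.9399: V=(p*·96.7272+(1−p*)·0.0000)/1.02=52.9287; Δ=(96.7272−0.0000)/(96.7272−62.3531)=2.8140; B=V−Δ·S=-172.0183
Node (3,3) S=124.0093: V=(p*·150.0512+(1−p*)·96.7272)/1.02=124.0093; Δ=(150.0512−96.7272)/(150.0512−96.7272)=1.0000; B=V−Δ·S=0.0000
Node (2,0) S=42.5880: V=(p*·0.0000+(1−p*)·0.0000)/1.02=0.0000; Δ=(0.0000−0.0000)/(51.5315−33.2186)=0.0000; B=V−Δ·S=0.0000
Node (2,1) S=66.0660: V=(p*·52.9287+(1−p*)·0.0000)/1.02=28.9624; Δ=(52.9287−0.0000)/(79.9399−51.5315)=1.8631; B=V−Δ·S=-94.1277
Node (2,2) S=102.4870: V=(p*·124.0093+(1−p*)·52.9287)/1.02=90.7859; Δ=(124.0093−52.9287)/(124.0093−79.9399)=1.6129; B=V−Δ·S=-74.5177
Node (1,0) S=54.6000: V=(p*·28.9624+(1−p*)·0.0000)/1.02=15.8481; Δ=(28.9624−0.0000)/(66.0660−42.5880)=1.2336; B=V−Δ·S=-51.5063
Node (1,1) S=84.7000: V=(p*·90.7859+(1−p*)·28.9624)/1.02=62.2240; Δ=(90.7859−28.9624)/(102.4870−66.0660)=1.6975; B=V−Δ·S=-81.5516
Node (0,0) S=70.0000: V=(p*·62.2240+(1−p*)·15.8481)/1.02=40.9140; Δ=(62.2240−15.8481)/(84.7000−54.6000)=1.5407; B=V−Δ·S=-66.9370
Self-financing check: at every node Δ·S+B equals the discounted successor values.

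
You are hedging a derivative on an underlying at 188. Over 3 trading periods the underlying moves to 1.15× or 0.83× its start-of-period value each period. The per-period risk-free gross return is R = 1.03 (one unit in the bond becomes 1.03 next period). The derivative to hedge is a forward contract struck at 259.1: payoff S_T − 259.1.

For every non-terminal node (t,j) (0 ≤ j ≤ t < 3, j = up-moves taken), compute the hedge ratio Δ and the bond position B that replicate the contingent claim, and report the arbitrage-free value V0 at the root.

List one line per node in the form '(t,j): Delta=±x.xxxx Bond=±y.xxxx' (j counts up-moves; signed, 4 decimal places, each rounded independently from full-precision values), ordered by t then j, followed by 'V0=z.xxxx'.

Since d<R<u, set p* = (R−d)/(u−d) = 0.6250; price each node as the discounted p*-expectation of its children.
Terminal payoffs: V(3,0)=-151.6040, V(3,1)=-110.1598, V(3,2)=-52.7371, V(3,3)=26.8245
Node (2,0) S=129.5132: V=(p*·-110.1598+(1−p*)·-151.6040)/1.03=-122.0402; Δ=(-110.1598−-151.6040)/(148.9402−107.4960)=1.0000; B=V−Δ·S=-251.5534
Node (2,1) S=179.4460: V=(p*·-52.7371+(1−p*)·-110.1598)/1.03=-72.1074; Δ=(-52.7371−-110.1598)/(206.3629−148.9402)=1.0000; B=V−Δ·S=-251.5534
Node (2,2) S=248.6300: V=(p*·26.8245+(1−p*)·-52.7371)/1.03=-2.9234; Δ=(26.8245−-52.7371)/(285.9245−206.3629)=1.0000; B=V−Δ·S=-251.5534
Node (1,0) S=156.0400: V=(p*·-72.1074+(1−p*)·-122.0402)/1.03=-88.1866; Δ=(-72.1074−-122.0402)/(179.4460−129.5132)=1.0000; B=V−Δ·S=-244.2266
Node (1,1) S=216.2000: V=(p*·-2.9234+(1−p*)·-72.1074)/1.03=-28.0266; Δ=(-2.9234−-72.1074)/(248.6300−179.4460)=1.0000; B=V−Δ·S=-244.2266
Node (0,0) S=188.0000: V=(p*·-28.0266+(1−p*)·-88.1866)/1.03=-49.1132; Δ=(-28.0266−-88.1866)/(216.2000−156.0400)=1.0000; B=V−Δ·S=-237.1132
Root portfolio cost Δ·188+B reproduces V0=-49.1132.

(0,0): Delta=1.0000 Bond=-237.1132
(1,0): Delta=1.0000 Bond=-244.2266
(1,1): Delta=1.0000 Bond=-244.2266
(2,0): Delta=1.0000 Bond=-251.5534
(2,1): Delta=1.0000 Bond=-251.5534
(2,2): Delta=1.0000 Bond=-251.5534
V0=-49.1132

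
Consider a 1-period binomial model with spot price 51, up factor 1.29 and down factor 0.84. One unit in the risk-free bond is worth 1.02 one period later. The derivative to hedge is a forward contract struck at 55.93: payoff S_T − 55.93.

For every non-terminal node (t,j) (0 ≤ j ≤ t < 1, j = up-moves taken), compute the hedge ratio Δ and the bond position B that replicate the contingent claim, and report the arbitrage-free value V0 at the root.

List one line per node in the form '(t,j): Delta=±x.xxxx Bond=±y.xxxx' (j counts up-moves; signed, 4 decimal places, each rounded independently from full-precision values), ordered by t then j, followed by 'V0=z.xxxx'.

(0,0): Delta=1.0000 Bond=-54.8333
V0=-3.8333

Since d<R<u, set p* = (R−d)/(u−d) = 0.4000; price each node as the discounted p*-expectation of its children.
At expiry t=1: V(1,0)=-13.0900, V(1,1)=9.8600
Node (0,0) S=51.0000: V=(p*·9.8600+(1−p*)·-13.0900)/1.02=-3.8333; Δ=(9.8600−-13.0900)/(65.7900−42.8400)=1.0000; B=V−Δ·S=-54.8333
Self-financing check: at every node Δ·S+B equals the discounted successor values.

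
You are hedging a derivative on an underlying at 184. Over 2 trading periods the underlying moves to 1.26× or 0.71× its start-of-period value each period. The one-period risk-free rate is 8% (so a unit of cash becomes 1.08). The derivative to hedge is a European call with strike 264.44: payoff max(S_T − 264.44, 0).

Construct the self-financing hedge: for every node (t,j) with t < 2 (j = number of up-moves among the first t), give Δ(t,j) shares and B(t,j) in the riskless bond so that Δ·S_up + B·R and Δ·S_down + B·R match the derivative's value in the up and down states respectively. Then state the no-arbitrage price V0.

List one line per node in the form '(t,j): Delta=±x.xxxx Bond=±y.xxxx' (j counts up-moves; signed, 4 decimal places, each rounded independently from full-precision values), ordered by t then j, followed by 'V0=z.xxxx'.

Risk-neutral probability p* = (R−d)/(u−d) = (1.08−0.71)/(1.26−0.71) = 0.6727.
Terminal payoffs: V(2,0)=0.0000, V(2,1)=0.0000, V(2,2)=27.6784
Node (1,0) S=130.6400: V=(p*·0.0000+(1−p*)·0.0000)/1.08=0.0000; Δ=(0.0000−0.0000)/(164.6064−92.7544)=0.0000; B=V−Δ·S=0.0000
Node (1,1) S=231.8400: V=(p*·27.6784+(1−p*)·0.0000)/1.08=17.2408; Δ=(27.6784−0.0000)/(292.1184−164.6064)=0.2171; B=V−Δ·S=-33.0836
Node (0,0) S=184.0000: V=(p*·17.2408+(1−p*)·0.0000)/1.08=10.7392; Δ=(17.2408−0.0000)/(231.8400−130.6400)=0.1704; B=V−Δ·S=-20.6076
Self-financing check: at every node Δ·S+B equals the discounted successor values.

(0,0): Delta=0.1704 Bond=-20.6076
(1,0): Delta=0.0000 Bond=0.0000
(1,1): Delta=0.2171 Bond=-33.0836
V0=10.7392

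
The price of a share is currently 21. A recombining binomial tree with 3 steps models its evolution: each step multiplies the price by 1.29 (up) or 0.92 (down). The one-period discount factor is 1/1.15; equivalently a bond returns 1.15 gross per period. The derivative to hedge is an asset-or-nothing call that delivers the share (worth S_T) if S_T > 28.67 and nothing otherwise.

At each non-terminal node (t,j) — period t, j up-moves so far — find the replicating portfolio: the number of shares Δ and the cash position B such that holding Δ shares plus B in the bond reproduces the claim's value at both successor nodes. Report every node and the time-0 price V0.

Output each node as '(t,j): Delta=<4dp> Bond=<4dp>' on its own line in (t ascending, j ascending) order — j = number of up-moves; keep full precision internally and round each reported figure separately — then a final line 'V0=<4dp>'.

No-arbitrage ⇒ martingale measure with p* = (R−d)/(u−d) = 0.6216.
Payoff layer (t=3): V(3,0)=0.0000, V(3,1)=0.0000, V(3,2)=32.1504, V(3,3)=45.0805
Node (2,0) S=17.7744: V=(p*·0.0000+(1−p*)·0.0000)/1.15=0.0000; Δ=(0.0000−0.0000)/(22.9290−16.3524)=0.0000; B=V−Δ·S=0.0000
Node (2,1) S=24.9228: V=(p*·32.1504+(1−p*)·0.0000)/1.15=17.3786; Δ=(32.1504−0.0000)/(32.1504−22.9290)=3.4865; B=V−Δ·S=-69.5144
Node (2,2) S=34.9461: V=(p*·45.0805+(1−p*)·32.1504)/1.15=34.9461; Δ=(45.0805−32.1504)/(45.0805−32.1504)=1.0000; B=V−Δ·S=0.0000
Node (1,0) S=19.3200: V=(p*·17.3786+(1−p*)·0.0000)/1.15=9.3938; Δ=(17.3786−0.0000)/(24.9228−17.7744)=2.4311; B=V−Δ·S=-37.5754
Node (1,1) S=27.0900: V=(p*·34.9461+(1−p*)·17.3786)/1.15=24.6078; Δ=(34.9461−17.3786)/(34.9461−24.9228)=1.7527; B=V−Δ·S=-22.8720
Node (0,0) S=21.0000: V=(p*·24.6078+(1−p*)·9.3938)/1.15=16.3923; Δ=(24.6078−9.3938)/(27.0900−19.3200)=1.9580; B=V−Δ·S=-24.7264
Root portfolio cost Δ·21+B reproduces V0=16.3923.

(0,0): Delta=1.9580 Bond=-24.7264
(1,0): Delta=2.4311 Bond=-37.5754
(1,1): Delta=1.7527 Bond=-22.8720
(2,0): Delta=0.0000 Bond=0.0000
(2,1): Delta=3.4865 Bond=-69.5144
(2,2): Delta=1.0000 Bond=0.0000
V0=16.3923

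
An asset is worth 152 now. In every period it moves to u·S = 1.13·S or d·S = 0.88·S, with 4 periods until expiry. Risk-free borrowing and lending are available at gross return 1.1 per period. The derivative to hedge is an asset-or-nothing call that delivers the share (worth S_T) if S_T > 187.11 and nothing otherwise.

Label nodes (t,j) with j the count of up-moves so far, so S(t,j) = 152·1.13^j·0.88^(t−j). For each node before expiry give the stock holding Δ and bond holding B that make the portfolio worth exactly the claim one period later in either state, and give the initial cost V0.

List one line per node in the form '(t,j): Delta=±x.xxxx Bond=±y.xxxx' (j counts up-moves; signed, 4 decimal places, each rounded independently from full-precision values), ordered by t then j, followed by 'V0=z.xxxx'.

Under the risk-neutral measure, an up-move has probability p* = (R−d)/(u−d) = 0.8800 and values discount at R = 1.1.
Terminal values V(4,·): V(4,0)=0.0000, V(4,1)=0.0000, V(4,2)=0.0000, V(4,3)=193.0019, V(4,4)=247.8320
Node (3,0) S=103.5837: V=(p*·0.0000+(1−p*)·0.0000)/1.1=0.0000; Δ=(0.0000−0.0000)/(117.0496−91.1537)=0.0000; B=V−Δ·S=0.0000
Node (3,1) S=133.0109: V=(p*·0.0000+(1−p*)·0.0000)/1.1=0.0000; Δ=(0.0000−0.0000)/(150.3024−117.0496)=0.0000; B=V−Δ·S=0.0000
Node (3,2) S=170.7981: V=(p*·193.0019+(1−p*)·0.0000)/1.1=154.4015; Δ=(193.0019−0.0000)/(193.0019−150.3024)=4.5200; B=V−Δ·S=-617.6061
Node (3,3) S=219.3203: V=(p*·247.8320+(1−p*)·193.0019)/1.1=219.3203; Δ=(247.8320−193.0019)/(247.8320−193.0019)=1.0000; B=V−Δ·S=0.0000
Node (2,0) S=117.7088: V=(p*·0.0000+(1−p*)·0.0000)/1.1=0.0000; Δ=(0.0000−0.0000)/(133.0109−103.5837)=0.0000; B=V−Δ·S=0.0000
Node (2,1) S=151.1488: V=(p*·154.4015+(1−p*)·0.0000)/1.1=123.5212; Δ=(154.4015−0.0000)/(170.7981−133.0109)=4.0861; B=V−Δ·S=-494.0849
Node (2,2) S=194.0888: V=(p*·219.3203+(1−p*)·154.4015)/1.1=192.3001; Δ=(219.3203−154.4015)/(219.3203−170.7981)=1.3379; B=V−Δ·S=-67.3752
Node (1,0) S=133.7600: V=(p*·123.5212+(1−p*)·0.0000)/1.1=98.8170; Δ=(123.5212−0.0000)/(151.1488−117.7088)=3.6938; B=V−Δ·S=-395.2679
Node (1,1) S=171.7600: V=(p*·192.3001+(1−p*)·123.5212)/1.1=167.3151; Δ=(192.3001−123.5212)/(194.0888−151.1488)=1.6017; B=V−Δ·S=-107.8003
Node (0,0) S=152.0000: V=(p*·167.3151+(1−p*)·98.8170)/1.1=144.6321; Δ=(167.3151−98.8170)/(171.7600−133.7600)=1.8026; B=V−Δ·S=-129.3604
Each (Δ,B) replicates both successor values, so the strategy is self-financing and V0 is arbitrage-free.

(0,0): Delta=1.8026 Bond=-129.3604
(1,0): Delta=3.6938 Bond=-395.2679
(1,1): Delta=1.6017 Bond=-107.8003
(2,0): Delta=0.0000 Bond=0.0000
(2,1): Delta=4.0861 Bond=-494.0849
(2,2): Delta=1.3379 Bond=-67.3752
(3,0): Delta=0.0000 Bond=0.0000
(3,1): Delta=0.0000 Bond=0.0000
(3,2): Delta=4.5200 Bond=-617.6061
(3,3): Delta=1.0000 Bond=0.0000
V0=144.6321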